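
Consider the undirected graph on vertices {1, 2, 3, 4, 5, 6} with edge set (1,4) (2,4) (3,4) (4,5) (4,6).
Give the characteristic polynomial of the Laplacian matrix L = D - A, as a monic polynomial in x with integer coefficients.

x^6 - 10x^5 + 30x^4 - 40x^3 + 25x^2 - 6x

Reading degrees in the order [1, 2, 3, 4, 5, 6] gives [1, 1, 1, 5, 1, 1]; set D = diag(1, 1, 1, 5, 1, 1) and form L = D - A. The eigenvalues of L are [0, 1, 1, 1, 1, 6]; the characteristic polynomial is the product of (x - lambda_i), which multiplies out to x^6 - 10x^5 + 30x^4 - 40x^3 + 25x^2 - 6x. The constant term is 0 because L is singular (the all-ones vector lies in its kernel). The eigenvalues sum to 10, which equals trace(L) = 2|E|.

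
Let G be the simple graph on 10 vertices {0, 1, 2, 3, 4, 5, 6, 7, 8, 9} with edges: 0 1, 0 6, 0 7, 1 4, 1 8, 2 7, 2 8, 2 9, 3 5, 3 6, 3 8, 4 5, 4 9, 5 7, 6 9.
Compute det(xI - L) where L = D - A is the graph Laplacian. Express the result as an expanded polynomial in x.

Each diagonal entry of L is the vertex degree and each off-diagonal entry is -1 where an edge is present, 0 otherwise; in the order [0, 1, 2, 3, 4, 5, 6, 7, 8, 9] the diagonal is [3, 3, 3, 3, 3, 3, 3, 3, 3, 3]. Computing det(xI - L) by cofactor expansion (or equivalently via sum-over-permutations) gives x^10 - 30x^9 + 390x^8 - 2880x^7 + 13305x^6 - 39882x^5 + 77640x^4 - 94800x^3 + 66000x^2 - 20000x. Since p(0) = det(-L) = 0, x divides p(x). The eigenvalues sum to 30, which equals trace(L) = 2|E|.

x^10 - 30x^9 + 390x^8 - 2880x^7 + 13305x^6 - 39882x^5 + 77640x^4 - 94800x^3 + 66000x^2 - 20000x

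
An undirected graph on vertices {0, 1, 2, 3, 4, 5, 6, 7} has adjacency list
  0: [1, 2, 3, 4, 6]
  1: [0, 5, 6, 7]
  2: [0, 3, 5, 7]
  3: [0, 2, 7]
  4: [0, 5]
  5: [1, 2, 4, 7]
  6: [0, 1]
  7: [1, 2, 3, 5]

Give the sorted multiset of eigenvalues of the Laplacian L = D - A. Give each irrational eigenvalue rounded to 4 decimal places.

[0, 1.6237, 1.8206, 3.0246, 4.4505, 4.8880, 5.4361, 6.7565]

Reading degrees in the order [0, 1, 2, 3, 4, 5, 6, 7] gives [5, 4, 4, 3, 2, 4, 2, 4]; set D = diag(5, 4, 4, 3, 2, 4, 2, 4) and form L = D - A. Diagonalising L (or applying a numerical eigensolver to the 8x8 matrix) gives the spectrum above. The single zero eigenvalue shows the graph is connected. The largest eigenvalue, 6.7565, is at most the vertex count 8.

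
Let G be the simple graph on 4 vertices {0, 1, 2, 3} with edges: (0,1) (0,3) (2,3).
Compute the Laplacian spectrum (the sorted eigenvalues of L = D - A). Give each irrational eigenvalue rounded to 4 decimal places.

With the vertex order [0, 1, 2, 3], the degrees are [2, 1, 1, 2], giving D = diag(2, 1, 1, 2) and L = D - A. Since every row of L sums to 0, the all-ones vector is in the kernel and 0 is an eigenvalue. The eigenvalues sum to 6, which equals trace(L) = 2|E|. There is one zero in the spectrum, matching the 1 component.

[0, 0.5858, 2, 3.4142]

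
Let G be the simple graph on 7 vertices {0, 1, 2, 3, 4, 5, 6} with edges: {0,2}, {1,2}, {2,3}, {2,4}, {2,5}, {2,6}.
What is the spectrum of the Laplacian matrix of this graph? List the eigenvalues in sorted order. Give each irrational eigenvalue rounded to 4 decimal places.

Reading degrees in the order [0, 1, 2, 3, 4, 5, 6] gives [1, 1, 6, 1, 1, 1, 1]; set D = diag(1, 1, 6, 1, 1, 1, 1) and form L = D - A. Diagonalising L (or applying a numerical eigensolver to the 7x7 matrix) gives the spectrum above. There is one zero in the spectrum, matching the 1 component.

[0, 1, 1, 1, 1, 1, 7]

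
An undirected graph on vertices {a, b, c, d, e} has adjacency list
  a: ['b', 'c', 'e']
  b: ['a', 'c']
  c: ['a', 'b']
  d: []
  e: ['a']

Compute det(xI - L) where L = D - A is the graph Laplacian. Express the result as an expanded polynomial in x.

Each diagonal entry of L is the vertex degree and each off-diagonal entry is -1 where an edge is present, 0 otherwise; in the order [a, b, c, d, e] the diagonal is [3, 2, 2, 0, 1]. L has integer entries, so p(x) = det(xI - L) has integer coefficients. Expanding the determinant yields x^5 - 8x^4 + 19x^3 - 12x^2. Since p(0) = det(-L) = 0, x divides p(x). The largest eigenvalue, 4, is at most the vertex count 5. The eigenvalues sum to 8, which equals trace(L) = 2|E|.

x^5 - 8x^4 + 19x^3 - 12x^2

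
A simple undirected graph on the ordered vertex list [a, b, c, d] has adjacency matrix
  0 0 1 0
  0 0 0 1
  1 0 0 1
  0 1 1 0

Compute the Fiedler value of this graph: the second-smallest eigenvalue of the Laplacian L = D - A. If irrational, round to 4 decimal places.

0.5858

With the vertex order [a, b, c, d], the degrees are [1, 1, 2, 2], giving D = diag(1, 1, 2, 2) and L = D - A. The sorted Laplacian eigenvalues are [0, 0.5858, 2, 3.4142]; the algebraic connectivity is the second entry, 0.5858. There is one zero in the spectrum, matching the 1 component.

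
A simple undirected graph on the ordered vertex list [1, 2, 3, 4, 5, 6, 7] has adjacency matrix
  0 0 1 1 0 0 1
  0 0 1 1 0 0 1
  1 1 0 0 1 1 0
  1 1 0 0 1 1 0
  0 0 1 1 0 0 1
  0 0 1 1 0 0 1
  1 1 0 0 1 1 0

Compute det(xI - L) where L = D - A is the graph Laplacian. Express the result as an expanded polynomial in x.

Each diagonal entry of L is the vertex degree and each off-diagonal entry is -1 where an edge is present, 0 otherwise; in the order [1, 2, 3, 4, 5, 6, 7] the diagonal is [3, 3, 4, 4, 3, 3, 4]. The eigenvalues of L are [0, 3, 3, 3, 4, 4, 7]; the characteristic polynomial is the product of (x - lambda_i), which multiplies out to x^7 - 24x^6 + 234x^5 - 1192x^4 + 3357x^3 - 4968x^2 + 3024x. The constant term is 0 because L is singular (the all-ones vector lies in its kernel).

x^7 - 24x^6 + 234x^5 - 1192x^4 + 3357x^3 - 4968x^2 + 3024x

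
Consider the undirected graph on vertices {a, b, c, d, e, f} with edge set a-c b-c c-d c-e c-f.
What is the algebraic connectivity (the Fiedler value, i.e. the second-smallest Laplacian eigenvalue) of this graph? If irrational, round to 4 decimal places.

1

With the vertex order [a, b, c, d, e, f], the degrees are [1, 1, 5, 1, 1, 1], giving D = diag(1, 1, 5, 1, 1, 1) and L = D - A. The smallest Laplacian eigenvalue is always 0. The next one, lambda_2 = 1, measures how hard the graph is to disconnect: larger values mean better connectivity. The largest eigenvalue, 6, is at most the vertex count 6.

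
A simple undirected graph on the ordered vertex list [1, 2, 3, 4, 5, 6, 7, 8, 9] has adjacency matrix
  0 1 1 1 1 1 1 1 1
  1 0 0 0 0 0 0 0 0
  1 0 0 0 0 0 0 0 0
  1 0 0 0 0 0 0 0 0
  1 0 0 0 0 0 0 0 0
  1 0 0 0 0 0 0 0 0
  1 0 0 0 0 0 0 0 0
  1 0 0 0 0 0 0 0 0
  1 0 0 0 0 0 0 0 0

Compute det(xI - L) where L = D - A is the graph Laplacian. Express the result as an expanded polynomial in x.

x^9 - 16x^8 + 84x^7 - 224x^6 + 350x^5 - 336x^4 + 196x^3 - 64x^2 + 9x

Each diagonal entry of L is the vertex degree and each off-diagonal entry is -1 where an edge is present, 0 otherwise; in the order [1, 2, 3, 4, 5, 6, 7, 8, 9] the diagonal is [8, 1, 1, 1, 1, 1, 1, 1, 1]. Computing det(xI - L) by cofactor expansion (or equivalently via sum-over-permutations) gives x^9 - 16x^8 + 84x^7 - 224x^6 + 350x^5 - 336x^4 + 196x^3 - 64x^2 + 9x. Since p(0) = det(-L) = 0, x divides p(x).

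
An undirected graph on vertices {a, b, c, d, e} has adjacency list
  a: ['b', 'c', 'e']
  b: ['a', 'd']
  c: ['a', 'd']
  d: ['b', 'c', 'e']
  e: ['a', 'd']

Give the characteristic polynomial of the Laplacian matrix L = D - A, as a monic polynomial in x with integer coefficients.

Reading degrees in the order [a, b, c, d, e] gives [3, 2, 2, 3, 2]; set D = diag(3, 2, 2, 3, 2) and form L = D - A. L has integer entries, so p(x) = det(xI - L) has integer coefficients. Expanding the determinant yields x^5 - 12x^4 + 51x^3 - 92x^2 + 60x. The constant term is 0 because L is singular (the all-ones vector lies in its kernel). The largest eigenvalue, 5, is at most the vertex count 5.

x^5 - 12x^4 + 51x^3 - 92x^2 + 60x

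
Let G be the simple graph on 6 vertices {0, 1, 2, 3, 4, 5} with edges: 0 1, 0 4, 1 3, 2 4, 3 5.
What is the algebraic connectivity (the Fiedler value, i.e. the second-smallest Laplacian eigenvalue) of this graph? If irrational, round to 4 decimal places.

0.2679

With the vertex order [0, 1, 2, 3, 4, 5], the degrees are [2, 2, 1, 2, 2, 1], giving D = diag(2, 2, 1, 2, 2, 1) and L = D - A. The smallest Laplacian eigenvalue is always 0. The next one, lambda_2 = 0.2679, measures how hard the graph is to disconnect: larger values mean better connectivity. By the matrix-tree theorem the graph has (1/6) * product of the nonzero eigenvalues = 1 spanning tree. The eigenvalues sum to 10, which equals trace(L) = 2|E|.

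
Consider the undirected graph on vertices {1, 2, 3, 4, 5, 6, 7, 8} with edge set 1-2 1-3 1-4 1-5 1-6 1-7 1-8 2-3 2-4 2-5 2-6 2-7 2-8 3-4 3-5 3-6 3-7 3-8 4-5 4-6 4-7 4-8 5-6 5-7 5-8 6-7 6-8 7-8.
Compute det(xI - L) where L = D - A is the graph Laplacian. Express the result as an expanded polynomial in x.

x^8 - 56x^7 + 1344x^6 - 17920x^5 + 143360x^4 - 688128x^3 + 1835008x^2 - 2097152x

With the vertex order [1, 2, 3, 4, 5, 6, 7, 8], the degrees are [7, 7, 7, 7, 7, 7, 7, 7], giving D = diag(7, 7, 7, 7, 7, 7, 7, 7) and L = D - A. The eigenvalues of L are [0, 8, 8, 8, 8, 8, 8, 8]; the characteristic polynomial is the product of (x - lambda_i), which multiplies out to x^8 - 56x^7 + 1344x^6 - 17920x^5 + 143360x^4 - 688128x^3 + 1835008x^2 - 2097152x. The coefficient of x^7 equals -trace(L) = -56, matching the sum of degrees. There is one zero in the spectrum, matching the 1 component. The largest eigenvalue, 8, is at most the vertex count 8.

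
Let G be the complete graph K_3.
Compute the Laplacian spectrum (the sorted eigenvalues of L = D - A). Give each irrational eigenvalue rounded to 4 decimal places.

The graph has 3 vertices and degree multiset [2, 2, 2]; D is the diagonal matrix of degrees and L = D - A. Diagonalising L (or applying a numerical eigensolver to the 3x3 matrix) gives the spectrum above. By the matrix-tree theorem the graph has (1/3) * product of the nonzero eigenvalues = 3 spanning trees.

[0, 3, 3]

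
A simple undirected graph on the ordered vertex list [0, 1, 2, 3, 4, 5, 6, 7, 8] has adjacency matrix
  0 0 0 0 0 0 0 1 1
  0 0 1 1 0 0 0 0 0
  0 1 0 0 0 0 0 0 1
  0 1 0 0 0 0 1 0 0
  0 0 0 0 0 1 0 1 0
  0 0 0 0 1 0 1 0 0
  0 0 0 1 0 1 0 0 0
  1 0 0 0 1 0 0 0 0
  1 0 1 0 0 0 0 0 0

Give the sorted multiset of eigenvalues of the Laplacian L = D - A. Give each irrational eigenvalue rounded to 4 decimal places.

With the vertex order [0, 1, 2, 3, 4, 5, 6, 7, 8], the degrees are [2, 2, 2, 2, 2, 2, 2, 2, 2], giving D = diag(2, 2, 2, 2, 2, 2, 2, 2, 2) and L = D - A. L is symmetric positive semidefinite, so every eigenvalue is real and nonnegative. The eigenvalues sum to 18, which equals trace(L) = 2|E|. By the matrix-tree theorem the graph has (1/9) * product of the nonzero eigenvalues = 9 spanning trees.

[0, 0.4679, 0.4679, 1.6527, 1.6527, 3, 3, 3.8794, 3.8794]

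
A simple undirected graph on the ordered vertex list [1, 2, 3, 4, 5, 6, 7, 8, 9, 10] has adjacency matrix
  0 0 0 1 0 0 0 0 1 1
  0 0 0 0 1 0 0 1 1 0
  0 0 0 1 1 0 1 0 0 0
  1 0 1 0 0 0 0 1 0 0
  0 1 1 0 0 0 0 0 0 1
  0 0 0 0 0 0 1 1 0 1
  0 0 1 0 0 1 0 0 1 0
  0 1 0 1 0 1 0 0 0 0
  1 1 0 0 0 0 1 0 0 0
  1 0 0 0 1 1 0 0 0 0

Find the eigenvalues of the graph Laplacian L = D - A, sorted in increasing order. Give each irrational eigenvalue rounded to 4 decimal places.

Reading degrees in the order [1, 2, 3, 4, 5, 6, 7, 8, 9, 10] gives [3, 3, 3, 3, 3, 3, 3, 3, 3, 3]; set D = diag(3, 3, 3, 3, 3, 3, 3, 3, 3, 3) and form L = D - A. The multiplicity of 0 as a Laplacian eigenvalue equals the number of connected components. The single zero eigenvalue shows the graph is connected.

[0, 2, 2, 2, 2, 2, 5, 5, 5, 5]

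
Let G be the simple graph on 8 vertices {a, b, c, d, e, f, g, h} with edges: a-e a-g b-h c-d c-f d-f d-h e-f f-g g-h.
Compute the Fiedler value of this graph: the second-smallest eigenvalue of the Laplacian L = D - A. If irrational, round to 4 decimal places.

Each diagonal entry of L is the vertex degree and each off-diagonal entry is -1 where an edge is present, 0 otherwise; in the order [a, b, c, d, e, f, g, h] the diagonal is [2, 1, 2, 3, 2, 4, 3, 3]. The smallest Laplacian eigenvalue is always 0. The next one, lambda_2 = 0.6264, measures how hard the graph is to disconnect: larger values mean better connectivity.

0.6264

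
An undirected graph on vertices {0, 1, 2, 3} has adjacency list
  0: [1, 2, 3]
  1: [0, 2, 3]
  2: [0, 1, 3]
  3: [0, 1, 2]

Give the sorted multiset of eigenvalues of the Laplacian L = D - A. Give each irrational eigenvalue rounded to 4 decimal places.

Each diagonal entry of L is the vertex degree and each off-diagonal entry is -1 where an edge is present, 0 otherwise; in the order [0, 1, 2, 3] the diagonal is [3, 3, 3, 3]. Diagonalising L (or applying a numerical eigensolver to the 4x4 matrix) gives the spectrum above. The largest eigenvalue, 4, is at most the vertex count 4. By the matrix-tree theorem the graph has (1/4) * product of the nonzero eigenvalues = 16 spanning trees.

[0, 4, 4, 4]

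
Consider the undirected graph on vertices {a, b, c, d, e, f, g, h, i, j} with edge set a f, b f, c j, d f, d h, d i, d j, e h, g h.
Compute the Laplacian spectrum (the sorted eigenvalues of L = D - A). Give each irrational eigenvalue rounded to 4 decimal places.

[0, 0.2679, 0.3426, 0.7482, 1, 1, 2.2345, 3.1746, 3.7321, 5.5002]

Reading degrees in the order [a, b, c, d, e, f, g, h, i, j] gives [1, 1, 1, 4, 1, 3, 1, 3, 1, 2]; set D = diag(1, 1, 1, 4, 1, 3, 1, 3, 1, 2) and form L = D - A. Diagonalising L (or applying a numerical eigensolver to the 10x10 matrix) gives the spectrum above. The single zero eigenvalue shows the graph is connected.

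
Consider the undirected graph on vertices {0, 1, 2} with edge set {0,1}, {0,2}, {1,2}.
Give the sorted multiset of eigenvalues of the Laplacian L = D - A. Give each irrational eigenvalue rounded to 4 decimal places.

Reading degrees in the order [0, 1, 2] gives [2, 2, 2]; set D = diag(2, 2, 2) and form L = D - A. The multiplicity of 0 as a Laplacian eigenvalue equals the number of connected components. The single zero eigenvalue shows the graph is connected. By the matrix-tree theorem the graph has (1/3) * product of the nonzero eigenvalues = 3 spanning trees. The eigenvalues sum to 6, which equals trace(L) = 2|E|.

[0, 3, 3]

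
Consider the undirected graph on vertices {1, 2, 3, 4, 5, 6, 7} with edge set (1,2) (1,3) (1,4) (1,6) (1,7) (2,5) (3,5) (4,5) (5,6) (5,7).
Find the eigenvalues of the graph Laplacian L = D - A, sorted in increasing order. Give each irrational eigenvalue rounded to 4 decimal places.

Each diagonal entry of L is the vertex degree and each off-diagonal entry is -1 where an edge is present, 0 otherwise; in the order [1, 2, 3, 4, 5, 6, 7] the diagonal is [5, 2, 2, 2, 5, 2, 2]. L is symmetric positive semidefinite, so every eigenvalue is real and nonnegative. The single zero eigenvalue shows the graph is connected. The eigenvalues sum to 20, which equals trace(L) = 2|E|. The largest eigenvalue, 7, is at most the vertex count 7.

[0, 2, 2, 2, 2, 5, 7]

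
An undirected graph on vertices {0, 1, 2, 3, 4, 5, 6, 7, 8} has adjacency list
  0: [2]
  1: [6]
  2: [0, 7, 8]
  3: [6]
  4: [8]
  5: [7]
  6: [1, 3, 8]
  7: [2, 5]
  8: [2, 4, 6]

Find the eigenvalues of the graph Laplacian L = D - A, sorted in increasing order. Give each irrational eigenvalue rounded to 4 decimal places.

[0, 0.2118, 0.5546, 0.7223, 1, 2.0782, 2.7338, 3.8525, 4.8468]

Each diagonal entry of L is the vertex degree and each off-diagonal entry is -1 where an edge is present, 0 otherwise; in the order [0, 1, 2, 3, 4, 5, 6, 7, 8] the diagonal is [1, 1, 3, 1, 1, 1, 3, 2, 3]. Diagonalising L (or applying a numerical eigensolver to the 9x9 matrix) gives the spectrum above. There is one zero in the spectrum, matching the 1 component.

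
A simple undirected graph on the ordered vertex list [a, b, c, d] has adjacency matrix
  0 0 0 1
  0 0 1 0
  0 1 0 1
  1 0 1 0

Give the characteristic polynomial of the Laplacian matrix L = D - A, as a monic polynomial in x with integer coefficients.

With the vertex order [a, b, c, d], the degrees are [1, 1, 2, 2], giving D = diag(1, 1, 2, 2) and L = D - A. L has integer entries, so p(x) = det(xI - L) has integer coefficients. Expanding the determinant yields x^4 - 6x^3 + 10x^2 - 4x. The constant term is 0 because L is singular (the all-ones vector lies in its kernel). There is one zero in the spectrum, matching the 1 component. The largest eigenvalue, 3.4142, is at most the vertex count 4.

x^4 - 6x^3 + 10x^2 - 4x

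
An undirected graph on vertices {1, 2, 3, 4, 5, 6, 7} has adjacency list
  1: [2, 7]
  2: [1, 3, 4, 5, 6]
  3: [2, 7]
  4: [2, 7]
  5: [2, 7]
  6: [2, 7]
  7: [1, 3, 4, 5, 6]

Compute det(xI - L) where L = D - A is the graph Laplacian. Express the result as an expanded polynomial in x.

x^7 - 20x^6 + 155x^5 - 600x^4 + 1240x^3 - 1312x^2 + 560x

Reading degrees in the order [1, 2, 3, 4, 5, 6, 7] gives [2, 5, 2, 2, 2, 2, 5]; set D = diag(2, 5, 2, 2, 2, 2, 5) and form L = D - A. L has integer entries, so p(x) = det(xI - L) has integer coefficients. Expanding the determinant yields x^7 - 20x^6 + 155x^5 - 600x^4 + 1240x^3 - 1312x^2 + 560x. The coefficient of x^6 equals -trace(L) = -20, matching the sum of degrees.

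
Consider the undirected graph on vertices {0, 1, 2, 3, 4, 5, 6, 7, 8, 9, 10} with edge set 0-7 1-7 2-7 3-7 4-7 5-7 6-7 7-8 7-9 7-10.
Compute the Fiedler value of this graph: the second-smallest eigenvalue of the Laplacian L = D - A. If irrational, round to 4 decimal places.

With the vertex order [0, 1, 2, 3, 4, 5, 6, 7, 8, 9, 10], the degrees are [1, 1, 1, 1, 1, 1, 1, 10, 1, 1, 1], giving D = diag(1, 1, 1, 1, 1, 1, 1, 10, 1, 1, 1) and L = D - A. The sorted Laplacian eigenvalues are [0, 1, 1, 1, 1, 1, 1, 1, 1, 1, 11]; the algebraic connectivity is the second entry, 1. There is one zero in the spectrum, matching the 1 component.

1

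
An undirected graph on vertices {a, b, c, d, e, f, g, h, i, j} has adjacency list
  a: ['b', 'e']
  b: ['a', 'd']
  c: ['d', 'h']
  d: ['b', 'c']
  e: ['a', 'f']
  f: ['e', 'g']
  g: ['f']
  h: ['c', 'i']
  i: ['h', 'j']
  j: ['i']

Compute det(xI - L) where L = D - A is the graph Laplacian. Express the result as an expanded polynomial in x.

x^10 - 18x^9 + 136x^8 - 560x^7 + 1365x^6 - 2002x^5 + 1716x^4 - 792x^3 + 165x^2 - 10x

Each diagonal entry of L is the vertex degree and each off-diagonal entry is -1 where an edge is present, 0 otherwise; in the order [a, b, c, d, e, f, g, h, i, j] the diagonal is [2, 2, 2, 2, 2, 2, 1, 2, 2, 1]. Computing det(xI - L) by cofactor expansion (or equivalently via sum-over-permutations) gives x^10 - 18x^9 + 136x^8 - 560x^7 + 1365x^6 - 2002x^5 + 1716x^4 - 792x^3 + 165x^2 - 10x. The constant term is 0 because L is singular (the all-ones vector lies in its kernel). There is one zero in the spectrum, matching the 1 component. The eigenvalues sum to 18, which equals trace(L) = 2|E|.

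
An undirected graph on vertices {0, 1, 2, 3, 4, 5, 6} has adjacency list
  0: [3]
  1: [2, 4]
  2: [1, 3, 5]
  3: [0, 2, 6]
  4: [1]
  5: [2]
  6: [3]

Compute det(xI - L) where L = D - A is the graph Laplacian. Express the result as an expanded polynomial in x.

x^7 - 12x^6 + 53x^5 - 108x^4 + 105x^3 - 46x^2 + 7x

With the vertex order [0, 1, 2, 3, 4, 5, 6], the degrees are [1, 2, 3, 3, 1, 1, 1], giving D = diag(1, 2, 3, 3, 1, 1, 1) and L = D - A. L has integer entries, so p(x) = det(xI - L) has integer coefficients. Expanding the determinant yields x^7 - 12x^6 + 53x^5 - 108x^4 + 105x^3 - 46x^2 + 7x. Since p(0) = det(-L) = 0, x divides p(x). The eigenvalues sum to 12, which equals trace(L) = 2|E|.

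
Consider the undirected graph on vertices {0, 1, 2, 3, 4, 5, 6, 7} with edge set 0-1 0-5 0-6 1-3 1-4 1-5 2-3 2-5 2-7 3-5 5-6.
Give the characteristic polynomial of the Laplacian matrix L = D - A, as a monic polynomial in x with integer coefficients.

With the vertex order [0, 1, 2, 3, 4, 5, 6, 7], the degrees are [3, 4, 3, 3, 1, 5, 2, 1], giving D = diag(3, 4, 3, 3, 1, 5, 2, 1) and L = D - A. Computing det(xI - L) by cofactor expansion (or equivalently via sum-over-permutations) gives x^8 - 22x^7 + 194x^6 - 878x^5 + 2168x^4 - 2864x^3 + 1838x^2 - 440x. Since p(0) = det(-L) = 0, x divides p(x).

x^8 - 22x^7 + 194x^6 - 878x^5 + 2168x^4 - 2864x^3 + 1838x^2 - 440x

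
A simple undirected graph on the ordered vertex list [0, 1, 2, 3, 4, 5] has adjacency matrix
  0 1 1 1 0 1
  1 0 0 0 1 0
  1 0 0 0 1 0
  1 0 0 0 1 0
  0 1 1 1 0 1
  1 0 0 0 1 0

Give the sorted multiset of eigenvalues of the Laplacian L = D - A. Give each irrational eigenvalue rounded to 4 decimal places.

[0, 2, 2, 2, 4, 6]

With the vertex order [0, 1, 2, 3, 4, 5], the degrees are [4, 2, 2, 2, 4, 2], giving D = diag(4, 2, 2, 2, 4, 2) and L = D - A. Diagonalising L (or applying a numerical eigensolver to the 6x6 matrix) gives the spectrum above. The single zero eigenvalue shows the graph is connected.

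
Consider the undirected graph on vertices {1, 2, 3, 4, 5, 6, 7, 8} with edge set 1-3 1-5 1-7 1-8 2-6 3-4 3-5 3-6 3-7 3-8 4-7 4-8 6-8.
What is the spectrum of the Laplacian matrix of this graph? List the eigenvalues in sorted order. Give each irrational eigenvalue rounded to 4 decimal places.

[0, 0.6786, 1.8566, 2.7726, 3.5978, 4.2020, 5.8556, 7.0367]

With the vertex order [1, 2, 3, 4, 5, 6, 7, 8], the degrees are [4, 1, 6, 3, 2, 3, 3, 4], giving D = diag(4, 1, 6, 3, 2, 3, 3, 4) and L = D - A. L is symmetric positive semidefinite, so every eigenvalue is real and nonnegative. The single zero eigenvalue shows the graph is connected.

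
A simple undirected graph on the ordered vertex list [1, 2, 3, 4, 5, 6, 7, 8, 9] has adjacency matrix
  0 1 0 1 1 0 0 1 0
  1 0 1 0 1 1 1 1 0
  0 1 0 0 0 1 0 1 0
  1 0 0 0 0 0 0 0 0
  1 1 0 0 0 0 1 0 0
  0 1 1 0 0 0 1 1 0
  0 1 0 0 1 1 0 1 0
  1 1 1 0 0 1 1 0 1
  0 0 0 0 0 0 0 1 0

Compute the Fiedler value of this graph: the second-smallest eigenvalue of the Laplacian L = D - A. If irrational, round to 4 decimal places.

0.7472

Reading degrees in the order [1, 2, 3, 4, 5, 6, 7, 8, 9] gives [4, 6, 3, 1, 3, 4, 4, 6, 1]; set D = diag(4, 6, 3, 1, 3, 4, 4, 6, 1) and form L = D - A. The sorted Laplacian eigenvalues are [0, 0.7472, 1.0393, 2.3462, 3.7546, 4.4518, 5.3802, 7.0253, 7.2553]; the algebraic connectivity is the second entry, 0.7472. There is one zero in the spectrum, matching the 1 component. The eigenvalues sum to 32, which equals trace(L) = 2|E|.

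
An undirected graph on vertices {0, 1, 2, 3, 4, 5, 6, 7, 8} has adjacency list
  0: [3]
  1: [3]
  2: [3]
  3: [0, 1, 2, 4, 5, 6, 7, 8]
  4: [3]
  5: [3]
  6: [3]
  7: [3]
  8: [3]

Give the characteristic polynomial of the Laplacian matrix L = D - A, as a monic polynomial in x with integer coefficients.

x^9 - 16x^8 + 84x^7 - 224x^6 + 350x^5 - 336x^4 + 196x^3 - 64x^2 + 9x

Reading degrees in the order [0, 1, 2, 3, 4, 5, 6, 7, 8] gives [1, 1, 1, 8, 1, 1, 1, 1, 1]; set D = diag(1, 1, 1, 8, 1, 1, 1, 1, 1) and form L = D - A. L has integer entries, so p(x) = det(xI - L) has integer coefficients. Expanding the determinant yields x^9 - 16x^8 + 84x^7 - 224x^6 + 350x^5 - 336x^4 + 196x^3 - 64x^2 + 9x. Since p(0) = det(-L) = 0, x divides p(x).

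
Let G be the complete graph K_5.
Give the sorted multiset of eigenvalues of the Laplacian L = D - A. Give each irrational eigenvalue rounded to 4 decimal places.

The graph has 5 vertices and degree multiset [4, 4, 4, 4, 4]; D is the diagonal matrix of degrees and L = D - A. Diagonalising L (or applying a numerical eigensolver to the 5x5 matrix) gives the spectrum above.

[0, 5, 5, 5, 5]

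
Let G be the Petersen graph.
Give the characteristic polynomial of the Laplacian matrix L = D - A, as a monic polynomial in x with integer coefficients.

x^10 - 30x^9 + 390x^8 - 2880x^7 + 13305x^6 - 39882x^5 + 77640x^4 - 94800x^3 + 66000x^2 - 20000x

The graph has 10 vertices and degree multiset [3, 3, 3, 3, 3, 3, 3, 3, 3, 3]; D is the diagonal matrix of degrees and L = D - A. The eigenvalues of L are [0, 2, 2, 2, 2, 2, 5, 5, 5, 5]; the characteristic polynomial is the product of (x - lambda_i), which multiplies out to x^10 - 30x^9 + 390x^8 - 2880x^7 + 13305x^6 - 39882x^5 + 77640x^4 - 94800x^3 + 66000x^2 - 20000x. Since p(0) = det(-L) = 0, x divides p(x). The eigenvalues sum to 30, which equals trace(L) = 2|E|. There is one zero in the spectrum, matching the 1 component.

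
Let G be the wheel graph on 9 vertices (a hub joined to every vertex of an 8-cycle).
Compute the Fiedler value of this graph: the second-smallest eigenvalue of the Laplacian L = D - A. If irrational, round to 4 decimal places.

1.5858

The graph has 9 vertices and degree multiset [8, 3, 3, 3, 3, 3, 3, 3, 3]; D is the diagonal matrix of degrees and L = D - A. Computing the eigenvalues of L and sorting gives [0, 1.5858, 1.5858, 3, 3, 4.4142, 4.4142, 5, 9]. The Fiedler value lambda_2 = 1.5858 is strictly positive, so the graph is connected.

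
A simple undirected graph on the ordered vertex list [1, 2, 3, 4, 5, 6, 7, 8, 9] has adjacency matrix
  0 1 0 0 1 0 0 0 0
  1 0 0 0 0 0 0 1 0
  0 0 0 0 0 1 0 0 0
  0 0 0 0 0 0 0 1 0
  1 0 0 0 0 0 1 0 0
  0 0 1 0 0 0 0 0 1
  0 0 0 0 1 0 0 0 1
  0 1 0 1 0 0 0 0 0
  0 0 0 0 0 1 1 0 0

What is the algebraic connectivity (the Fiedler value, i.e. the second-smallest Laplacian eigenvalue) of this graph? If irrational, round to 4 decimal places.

With the vertex order [1, 2, 3, 4, 5, 6, 7, 8, 9], the degrees are [2, 2, 1, 1, 2, 2, 2, 2, 2], giving D = diag(2, 2, 1, 1, 2, 2, 2, 2, 2) and L = D - A. The smallest Laplacian eigenvalue is always 0. The next one, lambda_2 = 0.1206, measures how hard the graph is to disconnect: larger values mean better connectivity. The eigenvalues sum to 16, which equals trace(L) = 2|E|.

0.1206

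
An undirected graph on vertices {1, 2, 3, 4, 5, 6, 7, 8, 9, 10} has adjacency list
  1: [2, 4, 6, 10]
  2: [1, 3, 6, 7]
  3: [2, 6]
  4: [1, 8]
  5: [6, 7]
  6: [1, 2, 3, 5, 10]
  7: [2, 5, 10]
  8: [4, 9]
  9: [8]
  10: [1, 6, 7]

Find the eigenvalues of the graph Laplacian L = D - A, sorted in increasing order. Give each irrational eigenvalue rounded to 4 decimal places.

[0, 0.2349, 1.3458, 1.5790, 2.2502, 3.0496, 3.4677, 3.9549, 5.7507, 6.3671]

With the vertex order [1, 2, 3, 4, 5, 6, 7, 8, 9, 10], the degrees are [4, 4, 2, 2, 2, 5, 3, 2, 1, 3], giving D = diag(4, 4, 2, 2, 2, 5, 3, 2, 1, 3) and L = D - A. Since every row of L sums to 0, the all-ones vector is in the kernel and 0 is an eigenvalue.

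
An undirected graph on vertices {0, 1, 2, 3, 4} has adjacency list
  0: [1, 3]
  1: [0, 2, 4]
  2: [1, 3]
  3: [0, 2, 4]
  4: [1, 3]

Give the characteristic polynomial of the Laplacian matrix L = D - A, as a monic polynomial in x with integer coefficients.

x^5 - 12x^4 + 51x^3 - 92x^2 + 60x

Reading degrees in the order [0, 1, 2, 3, 4] gives [2, 3, 2, 3, 2]; set D = diag(2, 3, 2, 3, 2) and form L = D - A. The eigenvalues of L are [0, 2, 2, 3, 5]; the characteristic polynomial is the product of (x - lambda_i), which multiplies out to x^5 - 12x^4 + 51x^3 - 92x^2 + 60x. The coefficient of x^4 equals -trace(L) = -12, matching the sum of degrees. The largest eigenvalue, 5, is at most the vertex count 5.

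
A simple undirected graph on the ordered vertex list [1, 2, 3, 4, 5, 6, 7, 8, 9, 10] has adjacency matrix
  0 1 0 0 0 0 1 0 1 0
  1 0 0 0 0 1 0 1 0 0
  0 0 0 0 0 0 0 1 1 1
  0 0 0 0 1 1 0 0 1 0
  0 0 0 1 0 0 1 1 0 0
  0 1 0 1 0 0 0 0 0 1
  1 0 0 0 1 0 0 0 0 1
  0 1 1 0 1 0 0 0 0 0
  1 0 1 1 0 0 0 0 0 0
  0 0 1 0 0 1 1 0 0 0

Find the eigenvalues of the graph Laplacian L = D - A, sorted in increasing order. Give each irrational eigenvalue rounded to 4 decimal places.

With the vertex order [1, 2, 3, 4, 5, 6, 7, 8, 9, 10], the degrees are [3, 3, 3, 3, 3, 3, 3, 3, 3, 3], giving D = diag(3, 3, 3, 3, 3, 3, 3, 3, 3, 3) and L = D - A. Diagonalising L (or applying a numerical eigensolver to the 10x10 matrix) gives the spectrum above. The single zero eigenvalue shows the graph is connected. By the matrix-tree theorem the graph has (1/10) * product of the nonzero eigenvalues = 2000 spanning trees.

[0, 2, 2, 2, 2, 2, 5, 5, 5, 5]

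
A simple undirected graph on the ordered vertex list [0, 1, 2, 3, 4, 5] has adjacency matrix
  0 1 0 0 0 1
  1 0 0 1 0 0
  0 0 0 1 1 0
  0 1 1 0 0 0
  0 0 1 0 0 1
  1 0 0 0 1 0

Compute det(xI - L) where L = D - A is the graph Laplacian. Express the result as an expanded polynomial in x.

x^6 - 12x^5 + 54x^4 - 112x^3 + 105x^2 - 36x

Each diagonal entry of L is the vertex degree and each off-diagonal entry is -1 where an edge is present, 0 otherwise; in the order [0, 1, 2, 3, 4, 5] the diagonal is [2, 2, 2, 2, 2, 2]. L has integer entries, so p(x) = det(xI - L) has integer coefficients. Expanding the determinant yields x^6 - 12x^5 + 54x^4 - 112x^3 + 105x^2 - 36x. The constant term is 0 because L is singular (the all-ones vector lies in its kernel). The eigenvalues sum to 12, which equals trace(L) = 2|E|. By the matrix-tree theorem the graph has (1/6) * product of the nonzero eigenvalues = 6 spanning trees.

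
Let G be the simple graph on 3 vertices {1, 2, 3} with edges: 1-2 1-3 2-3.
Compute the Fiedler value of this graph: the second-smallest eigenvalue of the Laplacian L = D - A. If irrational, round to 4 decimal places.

3

Reading degrees in the order [1, 2, 3] gives [2, 2, 2]; set D = diag(2, 2, 2) and form L = D - A. Computing the eigenvalues of L and sorting gives [0, 3, 3]. The Fiedler value lambda_2 = 3 is strictly positive, so the graph is connected. The largest eigenvalue, 3, is at most the vertex count 3. By the matrix-tree theorem the graph has (1/3) * product of the nonzero eigenvalues = 3 spanning trees.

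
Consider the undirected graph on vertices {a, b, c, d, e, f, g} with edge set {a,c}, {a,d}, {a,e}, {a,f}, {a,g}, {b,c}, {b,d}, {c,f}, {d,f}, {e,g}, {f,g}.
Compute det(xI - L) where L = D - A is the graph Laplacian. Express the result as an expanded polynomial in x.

With the vertex order [a, b, c, d, e, f, g], the degrees are [5, 2, 3, 3, 2, 4, 3], giving D = diag(5, 2, 3, 3, 2, 4, 3) and L = D - A. L has integer entries, so p(x) = det(xI - L) has integer coefficients. Expanding the determinant yields x^7 - 22x^6 + 193x^5 - 860x^4 + 2040x^3 - 2416x^2 + 1092x. The constant term is 0 because L is singular (the all-ones vector lies in its kernel). There is one zero in the spectrum, matching the 1 component. The largest eigenvalue, 6.1774, is at most the vertex count 7.

x^7 - 22x^6 + 193x^5 - 860x^4 + 2040x^3 - 2416x^2 + 1092x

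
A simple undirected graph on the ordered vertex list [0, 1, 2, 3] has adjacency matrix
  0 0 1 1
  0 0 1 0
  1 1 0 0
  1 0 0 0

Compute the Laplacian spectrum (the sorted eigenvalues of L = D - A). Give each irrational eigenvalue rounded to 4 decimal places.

[0, 0.5858, 2, 3.4142]

Reading degrees in the order [0, 1, 2, 3] gives [2, 1, 2, 1]; set D = diag(2, 1, 2, 1) and form L = D - A. Since every row of L sums to 0, the all-ones vector is in the kernel and 0 is an eigenvalue. The single zero eigenvalue shows the graph is connected. By the matrix-tree theorem the graph has (1/4) * product of the nonzero eigenvalues = 1 spanning tree.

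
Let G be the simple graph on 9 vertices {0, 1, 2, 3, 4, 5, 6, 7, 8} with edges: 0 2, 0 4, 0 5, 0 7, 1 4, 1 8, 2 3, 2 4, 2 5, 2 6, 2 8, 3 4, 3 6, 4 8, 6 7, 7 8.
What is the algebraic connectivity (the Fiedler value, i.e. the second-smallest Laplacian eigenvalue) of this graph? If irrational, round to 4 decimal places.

Reading degrees in the order [0, 1, 2, 3, 4, 5, 6, 7, 8] gives [4, 2, 6, 3, 5, 2, 3, 3, 4]; set D = diag(4, 2, 6, 3, 5, 2, 3, 3, 4) and form L = D - A. The sorted Laplacian eigenvalues are [0, 1.3938, 1.7432, 2.4614, 3.5471, 4.3640, 4.7485, 6.4445, 7.2975]; the algebraic connectivity is the second entry, 1.3938. By the matrix-tree theorem the graph has (1/9) * product of the nonzero eigenvalues = 2297 spanning trees.

1.3938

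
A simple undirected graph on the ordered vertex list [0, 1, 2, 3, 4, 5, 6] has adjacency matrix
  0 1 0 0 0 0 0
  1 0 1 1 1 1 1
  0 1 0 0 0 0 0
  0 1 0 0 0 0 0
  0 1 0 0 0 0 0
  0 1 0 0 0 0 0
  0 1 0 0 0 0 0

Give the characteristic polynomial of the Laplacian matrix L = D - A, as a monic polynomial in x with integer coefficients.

With the vertex order [0, 1, 2, 3, 4, 5, 6], the degrees are [1, 6, 1, 1, 1, 1, 1], giving D = diag(1, 6, 1, 1, 1, 1, 1) and L = D - A. The eigenvalues of L are [0, 1, 1, 1, 1, 1, 7]; the characteristic polynomial is the product of (x - lambda_i), which multiplies out to x^7 - 12x^6 + 45x^5 - 80x^4 + 75x^3 - 36x^2 + 7x. The coefficient of x^6 equals -trace(L) = -12, matching the sum of degrees.

x^7 - 12x^6 + 45x^5 - 80x^4 + 75x^3 - 36x^2 + 7x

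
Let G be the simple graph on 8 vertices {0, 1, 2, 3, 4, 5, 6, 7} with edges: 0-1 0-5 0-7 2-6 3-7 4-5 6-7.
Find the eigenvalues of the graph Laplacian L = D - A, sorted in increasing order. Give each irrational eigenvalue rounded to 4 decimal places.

[0, 0.2509, 0.5858, 0.7287, 2, 2.3349, 3.4142, 4.6855]

Reading degrees in the order [0, 1, 2, 3, 4, 5, 6, 7] gives [3, 1, 1, 1, 1, 2, 2, 3]; set D = diag(3, 1, 1, 1, 1, 2, 2, 3) and form L = D - A. L is symmetric positive semidefinite, so every eigenvalue is real and nonnegative. There is one zero in the spectrum, matching the 1 component. The largest eigenvalue, 4.6855, is at most the vertex count 8.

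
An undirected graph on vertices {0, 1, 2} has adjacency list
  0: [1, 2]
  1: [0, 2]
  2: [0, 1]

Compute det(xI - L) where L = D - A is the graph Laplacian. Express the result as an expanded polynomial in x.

Reading degrees in the order [0, 1, 2] gives [2, 2, 2]; set D = diag(2, 2, 2) and form L = D - A. L has integer entries, so p(x) = det(xI - L) has integer coefficients. Expanding the determinant yields x^3 - 6x^2 + 9x. The coefficient of x^2 equals -trace(L) = -6, matching the sum of degrees. The eigenvalues sum to 6, which equals trace(L) = 2|E|.

x^3 - 6x^2 + 9x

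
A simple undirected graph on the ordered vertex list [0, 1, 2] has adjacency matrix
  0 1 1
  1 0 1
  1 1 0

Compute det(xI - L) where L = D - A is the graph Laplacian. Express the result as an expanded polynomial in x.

x^3 - 6x^2 + 9x

With the vertex order [0, 1, 2], the degrees are [2, 2, 2], giving D = diag(2, 2, 2) and L = D - A. L has integer entries, so p(x) = det(xI - L) has integer coefficients. Expanding the determinant yields x^3 - 6x^2 + 9x. Since p(0) = det(-L) = 0, x divides p(x).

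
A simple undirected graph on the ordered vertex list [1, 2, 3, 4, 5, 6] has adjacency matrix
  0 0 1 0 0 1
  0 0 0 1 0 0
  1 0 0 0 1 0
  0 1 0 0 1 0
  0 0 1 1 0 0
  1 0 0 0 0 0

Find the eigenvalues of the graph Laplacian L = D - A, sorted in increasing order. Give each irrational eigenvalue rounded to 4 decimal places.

Each diagonal entry of L is the vertex degree and each off-diagonal entry is -1 where an edge is present, 0 otherwise; in the order [1, 2, 3, 4, 5, 6] the diagonal is [2, 1, 2, 2, 2, 1]. Diagonalising L (or applying a numerical eigensolver to the 6x6 matrix) gives the spectrum above. The largest eigenvalue, 3.7321, is at most the vertex count 6.

[0, 0.2679, 1, 2, 3, 3.7321]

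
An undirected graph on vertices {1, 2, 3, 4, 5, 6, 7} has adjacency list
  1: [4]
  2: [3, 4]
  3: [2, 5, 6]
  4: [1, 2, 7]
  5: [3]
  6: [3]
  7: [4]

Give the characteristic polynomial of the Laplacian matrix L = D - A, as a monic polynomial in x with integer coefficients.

Each diagonal entry of L is the vertex degree and each off-diagonal entry is -1 where an edge is present, 0 otherwise; in the order [1, 2, 3, 4, 5, 6, 7] the diagonal is [1, 2, 3, 3, 1, 1, 1]. L has integer entries, so p(x) = det(xI - L) has integer coefficients. Expanding the determinant yields x^7 - 12x^6 + 53x^5 - 108x^4 + 107x^3 - 48x^2 + 7x. The coefficient of x^6 equals -trace(L) = -12, matching the sum of degrees. The eigenvalues sum to 12, which equals trace(L) = 2|E|.

x^7 - 12x^6 + 53x^5 - 108x^4 + 107x^3 - 48x^2 + 7x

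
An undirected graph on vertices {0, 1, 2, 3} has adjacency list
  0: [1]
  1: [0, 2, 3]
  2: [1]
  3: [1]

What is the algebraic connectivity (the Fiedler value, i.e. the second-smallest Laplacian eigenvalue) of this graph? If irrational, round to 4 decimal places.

Reading degrees in the order [0, 1, 2, 3] gives [1, 3, 1, 1]; set D = diag(1, 3, 1, 1) and form L = D - A. Computing the eigenvalues of L and sorting gives [0, 1, 1, 4]. The Fiedler value lambda_2 = 1 is strictly positive, so the graph is connected. The largest eigenvalue, 4, is at most the vertex count 4.

1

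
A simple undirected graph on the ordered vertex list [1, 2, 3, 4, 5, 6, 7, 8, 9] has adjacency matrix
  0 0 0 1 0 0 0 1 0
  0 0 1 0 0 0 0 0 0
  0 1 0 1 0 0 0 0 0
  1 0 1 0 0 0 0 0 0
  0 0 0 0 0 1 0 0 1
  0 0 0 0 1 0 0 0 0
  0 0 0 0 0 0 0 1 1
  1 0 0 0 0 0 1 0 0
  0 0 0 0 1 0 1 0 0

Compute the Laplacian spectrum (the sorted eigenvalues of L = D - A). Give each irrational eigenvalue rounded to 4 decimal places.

With the vertex order [1, 2, 3, 4, 5, 6, 7, 8, 9], the degrees are [2, 1, 2, 2, 2, 1, 2, 2, 2], giving D = diag(2, 1, 2, 2, 2, 1, 2, 2, 2) and L = D - A. L is symmetric positive semidefinite, so every eigenvalue is real and nonnegative. The eigenvalues sum to 16, which equals trace(L) = 2|E|. By the matrix-tree theorem the graph has (1/9) * product of the nonzero eigenvalues = 1 spanning tree.

[0, 0.1206, 0.4679, 1, 1.6527, 2.3473, 3, 3.5321, 3.8794]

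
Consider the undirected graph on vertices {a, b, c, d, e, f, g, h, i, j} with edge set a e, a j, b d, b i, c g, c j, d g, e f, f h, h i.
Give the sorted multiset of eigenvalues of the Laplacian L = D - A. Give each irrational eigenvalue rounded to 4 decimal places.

Each diagonal entry of L is the vertex degree and each off-diagonal entry is -1 where an edge is present, 0 otherwise; in the order [a, b, c, d, e, f, g, h, i, j] the diagonal is [2, 2, 2, 2, 2, 2, 2, 2, 2, 2]. The multiplicity of 0 as a Laplacian eigenvalue equals the number of connected components. The largest eigenvalue, 4, is at most the vertex count 10.

[0, 0.3820, 0.3820, 1.3820, 1.3820, 2.6180, 2.6180, 3.6180, 3.6180, 4]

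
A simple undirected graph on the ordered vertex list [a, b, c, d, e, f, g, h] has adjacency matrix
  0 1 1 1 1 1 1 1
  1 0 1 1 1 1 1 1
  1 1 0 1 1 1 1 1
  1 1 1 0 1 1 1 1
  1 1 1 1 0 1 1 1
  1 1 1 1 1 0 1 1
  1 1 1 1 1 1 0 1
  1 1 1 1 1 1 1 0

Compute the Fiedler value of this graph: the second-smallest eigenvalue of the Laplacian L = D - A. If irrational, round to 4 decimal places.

With the vertex order [a, b, c, d, e, f, g, h], the degrees are [7, 7, 7, 7, 7, 7, 7, 7], giving D = diag(7, 7, 7, 7, 7, 7, 7, 7) and L = D - A. The sorted Laplacian eigenvalues are [0, 8, 8, 8, 8, 8, 8, 8]; the algebraic connectivity is the second entry, 8. There is one zero in the spectrum, matching the 1 component.

8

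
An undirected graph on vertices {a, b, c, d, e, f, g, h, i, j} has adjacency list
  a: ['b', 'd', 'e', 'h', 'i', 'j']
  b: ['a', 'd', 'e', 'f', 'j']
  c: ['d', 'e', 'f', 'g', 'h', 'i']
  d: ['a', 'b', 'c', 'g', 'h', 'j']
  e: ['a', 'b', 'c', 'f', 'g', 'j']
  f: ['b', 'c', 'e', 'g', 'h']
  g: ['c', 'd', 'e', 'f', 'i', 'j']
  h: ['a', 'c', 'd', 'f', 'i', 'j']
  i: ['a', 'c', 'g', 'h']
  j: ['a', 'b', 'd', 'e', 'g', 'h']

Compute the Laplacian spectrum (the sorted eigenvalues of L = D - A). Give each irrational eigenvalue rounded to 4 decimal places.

[0, 3.4239, 4.2293, 5.3383, 5.5773, 6.2621, 6.6679, 7.3523, 8.4949, 8.6540]

Reading degrees in the order [a, b, c, d, e, f, g, h, i, j] gives [6, 5, 6, 6, 6, 5, 6, 6, 4, 6]; set D = diag(6, 5, 6, 6, 6, 5, 6, 6, 4, 6) and form L = D - A. L is symmetric positive semidefinite, so every eigenvalue is real and nonnegative.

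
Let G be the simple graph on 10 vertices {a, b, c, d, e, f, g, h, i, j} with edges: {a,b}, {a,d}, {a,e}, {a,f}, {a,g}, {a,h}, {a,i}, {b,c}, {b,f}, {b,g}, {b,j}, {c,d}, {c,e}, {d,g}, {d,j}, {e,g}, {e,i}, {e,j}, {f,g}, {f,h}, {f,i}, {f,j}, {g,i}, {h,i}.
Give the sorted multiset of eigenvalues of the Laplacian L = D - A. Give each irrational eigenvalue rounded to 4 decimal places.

With the vertex order [a, b, c, d, e, f, g, h, i, j], the degrees are [7, 5, 3, 4, 5, 6, 6, 3, 5, 4], giving D = diag(7, 5, 3, 4, 5, 6, 6, 3, 5, 4) and L = D - A. Diagonalising L (or applying a numerical eigensolver to the 10x10 matrix) gives the spectrum above. The single zero eigenvalue shows the graph is connected. There is one zero in the spectrum, matching the 1 component.

[0, 2.0407, 3.3352, 4.0752, 4.2467, 4.7080, 6.2501, 7.1188, 7.5952, 8.6299]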